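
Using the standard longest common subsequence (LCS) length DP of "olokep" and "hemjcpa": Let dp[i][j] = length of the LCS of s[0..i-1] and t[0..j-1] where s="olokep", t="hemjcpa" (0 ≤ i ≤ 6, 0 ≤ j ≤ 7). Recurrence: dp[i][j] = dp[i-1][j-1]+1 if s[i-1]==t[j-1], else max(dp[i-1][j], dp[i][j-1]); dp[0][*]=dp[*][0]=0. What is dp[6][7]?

2

   ''  h  e  m  j  c  p  a
''  0  0  0  0  0  0  0  0
 o  0  0  0  0  0  0  0  0
 l  0  0  0  0  0  0  0  0
 o  0  0  0  0  0  0  0  0
 k  0  0  0  0  0  0  0  0
 e  0  0  1  1  1  1  1  1
 p  0  0  1  1  1  1  2  2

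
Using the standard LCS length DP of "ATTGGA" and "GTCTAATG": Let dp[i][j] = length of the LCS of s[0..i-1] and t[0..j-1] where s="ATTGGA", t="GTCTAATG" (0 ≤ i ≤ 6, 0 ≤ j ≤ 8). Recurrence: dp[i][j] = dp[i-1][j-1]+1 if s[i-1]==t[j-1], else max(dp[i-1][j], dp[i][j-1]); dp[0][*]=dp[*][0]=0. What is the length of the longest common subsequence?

   ''  G  T  C  T  A  A  T  G
''  0  0  0  0  0  0  0  0  0
 A  0  0  0  0  0  1  1  1  1
 T  0  0  1  1  1  1  1  2  2
 T  0  0  1  1  2  2  2  2  2
 G  0  1  1  1  2  2  2  2  3
 G  0  1  1  1  2  2  2  2  3
 A  0  1  1  1  2  3  3  3  3

3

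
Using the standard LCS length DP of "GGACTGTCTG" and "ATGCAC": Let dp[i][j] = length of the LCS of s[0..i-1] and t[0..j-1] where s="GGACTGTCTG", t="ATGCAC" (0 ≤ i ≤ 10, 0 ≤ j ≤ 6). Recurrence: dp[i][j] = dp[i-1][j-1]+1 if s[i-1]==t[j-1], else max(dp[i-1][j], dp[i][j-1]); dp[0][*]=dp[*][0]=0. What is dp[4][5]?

2

   ''  A  T  G  C  A  C
''  0  0  0  0  0  0  0
 G  0  0  0  1  1  1  1
 G  0  0  0  1  1  1  1
 A  0  1  1  1  1  2  2
 C  0  1  1  1  2  2  3
 T  0  1  2  2  2  2  3
 G  0  1  2  3  3  3  3
 T  0  1  2  3  3  3  3
 C  0  1  2  3  4  4  4
 T  0  1  2  3  4  4  4
 G  0  1  2  3  4  4  4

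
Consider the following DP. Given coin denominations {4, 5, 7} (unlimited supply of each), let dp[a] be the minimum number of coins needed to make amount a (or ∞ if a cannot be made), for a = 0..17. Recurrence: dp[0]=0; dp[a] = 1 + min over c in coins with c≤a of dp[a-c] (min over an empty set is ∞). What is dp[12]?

 a  0  1  2  3  4  5  6  7  8  9 10 11 12 13 14 15 16 17
dp  0  -  -  -  1  1  -  1  2  2  2  2  2  3  2  3  3  3
(- denotes ∞ / unreachable)

2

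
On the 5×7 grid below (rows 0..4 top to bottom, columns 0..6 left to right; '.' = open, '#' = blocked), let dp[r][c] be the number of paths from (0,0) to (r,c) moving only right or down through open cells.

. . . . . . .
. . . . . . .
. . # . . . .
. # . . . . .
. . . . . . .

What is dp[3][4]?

13

r\c   0   1   2   3   4   5   6
  0   1   1   1   1   1   1   1
  1   1   2   3   4   5   6   7
  2   1   3   0   4   9  15  22
  3   1   0   0   4  13  28  50
  4   1   1   1   5  18  46  96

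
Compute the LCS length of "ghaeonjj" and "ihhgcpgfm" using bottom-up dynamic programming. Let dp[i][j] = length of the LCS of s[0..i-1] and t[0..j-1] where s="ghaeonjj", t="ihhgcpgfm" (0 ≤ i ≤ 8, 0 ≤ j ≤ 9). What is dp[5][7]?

1

   ''  i  h  h  g  c  p  g  f  m
''  0  0  0  0  0  0  0  0  0  0
 g  0  0  0  0  1  1  1  1  1  1
 h  0  0  1  1  1  1  1  1  1  1
 a  0  0  1  1  1  1  1  1  1  1
 e  0  0  1  1  1  1  1  1  1  1
 o  0  0  1  1  1  1  1  1  1  1
 n  0  0  1  1  1  1  1  1  1  1
 j  0  0  1  1  1  1  1  1  1  1
 j  0  0  1  1  1  1  1  1  1  1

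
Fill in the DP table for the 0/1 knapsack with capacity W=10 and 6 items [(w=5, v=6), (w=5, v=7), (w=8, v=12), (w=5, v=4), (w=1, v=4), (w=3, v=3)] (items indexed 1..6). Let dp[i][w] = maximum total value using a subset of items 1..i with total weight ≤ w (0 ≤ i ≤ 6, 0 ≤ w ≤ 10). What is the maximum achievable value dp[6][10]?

16

i\w   0   1   2   3   4   5   6   7   8   9  10
  0   0   0   0   0   0   0   0   0   0   0   0
  1   0   0   0   0   0   6   6   6   6   6   6
  2   0   0   0   0   0   7   7   7   7   7  13
  3   0   0   0   0   0   7   7   7  12  12  13
  4   0   0   0   0   0   7   7   7  12  12  13
  5   0   4   4   4   4   7  11  11  12  16  16
  6   0   4   4   4   7   7  11  11  12  16  16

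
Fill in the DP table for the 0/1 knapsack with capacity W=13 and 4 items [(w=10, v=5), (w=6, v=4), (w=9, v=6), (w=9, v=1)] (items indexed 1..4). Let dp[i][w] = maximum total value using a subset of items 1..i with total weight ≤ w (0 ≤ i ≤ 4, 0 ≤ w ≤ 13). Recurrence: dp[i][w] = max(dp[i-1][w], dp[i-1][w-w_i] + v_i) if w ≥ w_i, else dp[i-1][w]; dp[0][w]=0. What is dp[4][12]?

6

i\w   0   1   2   3   4   5   6   7   8   9  10  11  12  13
  0   0   0   0   0   0   0   0   0   0   0   0   0   0   0
  1   0   0   0   0   0   0   0   0   0   0   5   5   5   5
  2   0   0   0   0   0   0   4   4   4   4   5   5   5   5
  3   0   0   0   0   0   0   4   4   4   6   6   6   6   6
  4   0   0   0   0   0   0   4   4   4   6   6   6   6   6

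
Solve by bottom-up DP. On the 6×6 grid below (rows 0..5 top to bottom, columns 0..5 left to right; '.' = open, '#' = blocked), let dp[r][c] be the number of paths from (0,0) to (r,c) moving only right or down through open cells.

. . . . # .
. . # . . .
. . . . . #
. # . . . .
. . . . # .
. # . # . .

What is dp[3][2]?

3

r\c   0   1   2   3   4   5
  0   1   1   1   1   0   0
  1   1   2   0   1   1   1
  2   1   3   3   4   5   0
  3   1   0   3   7  12  12
  4   1   1   4  11   0  12
  5   1   0   4   0   0  12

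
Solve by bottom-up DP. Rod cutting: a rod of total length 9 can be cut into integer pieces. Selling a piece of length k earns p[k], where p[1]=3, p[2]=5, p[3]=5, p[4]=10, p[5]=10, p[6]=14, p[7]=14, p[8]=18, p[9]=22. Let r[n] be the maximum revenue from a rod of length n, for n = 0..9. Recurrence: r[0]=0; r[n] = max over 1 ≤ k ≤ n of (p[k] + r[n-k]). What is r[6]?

18

   n    0    1    2    3    4    5    6    7    8    9
r[n]    0    3    6    9   12   15   18   21   24   27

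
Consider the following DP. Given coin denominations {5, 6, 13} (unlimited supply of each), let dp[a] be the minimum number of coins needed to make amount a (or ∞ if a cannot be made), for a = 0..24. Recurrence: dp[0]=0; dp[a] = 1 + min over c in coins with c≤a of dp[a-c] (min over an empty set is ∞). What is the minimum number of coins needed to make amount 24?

3

 a  0  1  2  3  4  5  6  7  8  9 10 11 12 13 14 15 16 17 18 19 20 21 22 23 24
dp  0  -  -  -  -  1  1  -  -  -  2  2  2  1  -  3  3  3  2  2  4  4  4  3  3
(- denotes ∞ / unreachable)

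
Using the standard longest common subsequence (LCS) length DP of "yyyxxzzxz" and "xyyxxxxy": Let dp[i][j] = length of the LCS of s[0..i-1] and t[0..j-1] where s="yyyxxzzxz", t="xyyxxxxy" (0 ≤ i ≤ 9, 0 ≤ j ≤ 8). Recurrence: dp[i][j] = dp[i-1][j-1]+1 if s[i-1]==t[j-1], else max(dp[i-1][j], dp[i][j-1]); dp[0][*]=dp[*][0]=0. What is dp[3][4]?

2

   ''  x  y  y  x  x  x  x  y
''  0  0  0  0  0  0  0  0  0
 y  0  0  1  1  1  1  1  1  1
 y  0  0  1  2  2  2  2  2  2
 y  0  0  1  2  2  2  2  2  3
 x  0  1  1  2  3  3  3  3  3
 x  0  1  1  2  3  4  4  4  4
 z  0  1  1  2  3  4  4  4  4
 z  0  1  1  2  3  4  4  4  4
 x  0  1  1  2  3  4  5  5  5
 z  0  1  1  2  3  4  5  5  5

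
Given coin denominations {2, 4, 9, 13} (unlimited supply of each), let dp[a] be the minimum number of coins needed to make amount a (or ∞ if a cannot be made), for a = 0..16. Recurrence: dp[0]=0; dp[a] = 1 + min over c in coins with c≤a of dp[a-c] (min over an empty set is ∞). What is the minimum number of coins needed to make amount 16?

 a  0  1  2  3  4  5  6  7  8  9 10 11 12 13 14 15 16
dp  0  -  1  -  1  -  2  -  2  1  3  2  3  1  4  2  4
(- denotes ∞ / unreachable)

4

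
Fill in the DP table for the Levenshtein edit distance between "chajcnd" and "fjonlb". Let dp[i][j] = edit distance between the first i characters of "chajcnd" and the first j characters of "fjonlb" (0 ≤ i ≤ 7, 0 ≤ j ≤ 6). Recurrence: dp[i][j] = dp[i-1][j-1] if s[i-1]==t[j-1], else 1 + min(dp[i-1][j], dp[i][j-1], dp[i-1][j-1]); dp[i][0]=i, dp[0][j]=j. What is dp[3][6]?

6

   ''  f  j  o  n  l  b
''  0  1  2  3  4  5  6
 c  1  1  2  3  4  5  6
 h  2  2  2  3  4  5  6
 a  3  3  3  3  4  5  6
 j  4  4  3  4  4  5  6
 c  5  5  4  4  5  5  6
 n  6  6  5  5  4  5  6
 d  7  7  6  6  5  5  6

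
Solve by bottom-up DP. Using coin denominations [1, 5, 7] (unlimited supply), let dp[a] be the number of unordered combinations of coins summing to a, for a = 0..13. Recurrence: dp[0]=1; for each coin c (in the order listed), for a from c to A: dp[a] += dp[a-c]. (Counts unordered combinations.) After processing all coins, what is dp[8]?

after  coin     0     1     2     3     4     5     6     7     8     9    10    11    12    13
          1     1     1     1     1     1     1     1     1     1     1     1     1     1     1
          5     1     1     1     1     1     2     2     2     2     2     3     3     3     3
          7     1     1     1     1     1     2     2     3     3     3     4     4     5     5

3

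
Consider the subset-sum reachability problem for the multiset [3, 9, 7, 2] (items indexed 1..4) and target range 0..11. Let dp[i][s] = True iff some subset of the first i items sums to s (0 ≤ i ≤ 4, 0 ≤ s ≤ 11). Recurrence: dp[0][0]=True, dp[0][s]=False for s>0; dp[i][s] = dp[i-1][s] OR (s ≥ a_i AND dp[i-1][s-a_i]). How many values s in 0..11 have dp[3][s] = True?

5

i\s   0   1   2   3   4   5   6   7   8   9  10  11
  0   T   F   F   F   F   F   F   F   F   F   F   F
  1   T   F   F   T   F   F   F   F   F   F   F   F
  2   T   F   F   T   F   F   F   F   F   T   F   F
  3   T   F   F   T   F   F   F   T   F   T   T   F
  4   T   F   T   T   F   T   F   T   F   T   T   T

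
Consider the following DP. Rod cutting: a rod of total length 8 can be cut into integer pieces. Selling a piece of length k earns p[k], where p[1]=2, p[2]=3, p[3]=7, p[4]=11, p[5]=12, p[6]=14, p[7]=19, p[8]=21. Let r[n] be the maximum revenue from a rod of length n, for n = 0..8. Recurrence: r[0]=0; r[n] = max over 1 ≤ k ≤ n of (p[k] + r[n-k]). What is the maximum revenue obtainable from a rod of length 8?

22

   n    0    1    2    3    4    5    6    7    8
r[n]    0    2    4    7   11   13   15   19   22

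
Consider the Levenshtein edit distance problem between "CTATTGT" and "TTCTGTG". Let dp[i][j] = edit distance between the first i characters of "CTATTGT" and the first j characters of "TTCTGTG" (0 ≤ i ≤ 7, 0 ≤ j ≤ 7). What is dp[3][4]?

3

   ''  T  T  C  T  G  T  G
''  0  1  2  3  4  5  6  7
 C  1  1  2  2  3  4  5  6
 T  2  1  1  2  2  3  4  5
 A  3  2  2  2  3  3  4  5
 T  4  3  2  3  2  3  3  4
 T  5  4  3  3  3  3  3  4
 G  6  5  4  4  4  3  4  3
 T  7  6  5  5  4  4  3  4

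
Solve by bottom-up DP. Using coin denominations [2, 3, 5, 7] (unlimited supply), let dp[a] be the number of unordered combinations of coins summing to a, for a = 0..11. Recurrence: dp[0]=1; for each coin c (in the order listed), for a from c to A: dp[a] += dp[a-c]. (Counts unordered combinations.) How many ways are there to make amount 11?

5

after  coin     0     1     2     3     4     5     6     7     8     9    10    11
          2     1     0     1     0     1     0     1     0     1     0     1     0
          3     1     0     1     1     1     1     2     1     2     2     2     2
          5     1     0     1     1     1     2     2     2     3     3     4     4
          7     1     0     1     1     1     2     2     3     3     4     5     5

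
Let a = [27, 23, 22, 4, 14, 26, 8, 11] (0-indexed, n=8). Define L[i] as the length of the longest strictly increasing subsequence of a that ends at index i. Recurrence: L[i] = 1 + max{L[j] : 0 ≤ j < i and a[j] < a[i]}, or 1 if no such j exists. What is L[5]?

   i    0    1    2    3    4    5    6    7
a[i]   27   23   22    4   14   26    8   11
L[i]    1    1    1    1    2    3    2    3

3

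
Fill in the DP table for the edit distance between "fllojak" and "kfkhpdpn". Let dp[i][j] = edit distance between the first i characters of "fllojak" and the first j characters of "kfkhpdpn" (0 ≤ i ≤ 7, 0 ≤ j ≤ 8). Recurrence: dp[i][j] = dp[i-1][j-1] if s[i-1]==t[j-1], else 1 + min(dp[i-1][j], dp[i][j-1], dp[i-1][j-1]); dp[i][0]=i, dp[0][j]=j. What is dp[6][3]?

6

   ''  k  f  k  h  p  d  p  n
''  0  1  2  3  4  5  6  7  8
 f  1  1  1  2  3  4  5  6  7
 l  2  2  2  2  3  4  5  6  7
 l  3  3  3  3  3  4  5  6  7
 o  4  4  4  4  4  4  5  6  7
 j  5  5  5  5  5  5  5  6  7
 a  6  6  6  6  6  6  6  6  7
 k  7  6  7  6  7  7  7  7  7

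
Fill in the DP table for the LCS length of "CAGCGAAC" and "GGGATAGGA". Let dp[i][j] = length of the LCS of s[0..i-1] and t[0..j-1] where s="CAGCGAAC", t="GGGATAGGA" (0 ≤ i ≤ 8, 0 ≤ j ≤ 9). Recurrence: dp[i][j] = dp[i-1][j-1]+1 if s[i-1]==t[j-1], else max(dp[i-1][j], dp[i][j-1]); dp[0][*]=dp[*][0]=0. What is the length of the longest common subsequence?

   ''  G  G  G  A  T  A  G  G  A
''  0  0  0  0  0  0  0  0  0  0
 C  0  0  0  0  0  0  0  0  0  0
 A  0  0  0  0  1  1  1  1  1  1
 G  0  1  1  1  1  1  1  2  2  2
 C  0  1  1  1  1  1  1  2  2  2
 G  0  1  2  2  2  2  2  2  3  3
 A  0  1  2  2  3  3  3  3  3  4
 A  0  1  2  2  3  3  4  4  4  4
 C  0  1  2  2  3  3  4  4  4  4

4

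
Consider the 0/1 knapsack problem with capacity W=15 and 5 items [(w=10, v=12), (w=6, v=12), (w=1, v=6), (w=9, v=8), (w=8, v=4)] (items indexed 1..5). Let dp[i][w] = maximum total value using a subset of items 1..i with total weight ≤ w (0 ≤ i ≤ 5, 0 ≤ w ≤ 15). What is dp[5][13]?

i\w   0   1   2   3   4   5   6   7   8   9  10  11  12  13  14  15
  0   0   0   0   0   0   0   0   0   0   0   0   0   0   0   0   0
  1   0   0   0   0   0   0   0   0   0   0  12  12  12  12  12  12
  2   0   0   0   0   0   0  12  12  12  12  12  12  12  12  12  12
  3   0   6   6   6   6   6  12  18  18  18  18  18  18  18  18  18
  4   0   6   6   6   6   6  12  18  18  18  18  18  18  18  18  20
  5   0   6   6   6   6   6  12  18  18  18  18  18  18  18  18  22

18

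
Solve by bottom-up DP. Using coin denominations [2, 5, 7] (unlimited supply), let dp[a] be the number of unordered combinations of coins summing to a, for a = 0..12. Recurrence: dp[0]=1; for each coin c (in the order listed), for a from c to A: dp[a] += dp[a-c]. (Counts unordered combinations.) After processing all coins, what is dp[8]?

1

after  coin     0     1     2     3     4     5     6     7     8     9    10    11    12
          2     1     0     1     0     1     0     1     0     1     0     1     0     1
          5     1     0     1     0     1     1     1     1     1     1     2     1     2
          7     1     0     1     0     1     1     1     2     1     2     2     2     3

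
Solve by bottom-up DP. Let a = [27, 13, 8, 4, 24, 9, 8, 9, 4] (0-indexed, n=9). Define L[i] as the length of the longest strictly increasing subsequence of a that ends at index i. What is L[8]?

1

   i    0    1    2    3    4    5    6    7    8
a[i]   27   13    8    4   24    9    8    9    4
L[i]    1    1    1    1    2    2    2    3    1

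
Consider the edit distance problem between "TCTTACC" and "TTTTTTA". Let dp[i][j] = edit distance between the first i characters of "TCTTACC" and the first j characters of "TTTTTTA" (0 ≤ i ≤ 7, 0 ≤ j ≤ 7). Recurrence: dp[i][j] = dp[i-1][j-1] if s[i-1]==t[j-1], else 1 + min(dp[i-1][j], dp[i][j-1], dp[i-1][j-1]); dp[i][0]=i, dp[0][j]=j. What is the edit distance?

   ''  T  T  T  T  T  T  A
''  0  1  2  3  4  5  6  7
 T  1  0  1  2  3  4  5  6
 C  2  1  1  2  3  4  5  6
 T  3  2  1  1  2  3  4  5
 T  4  3  2  1  1  2  3  4
 A  5  4  3  2  2  2  3  3
 C  6  5  4  3  3  3  3  4
 C  7  6  5  4  4  4  4  4

4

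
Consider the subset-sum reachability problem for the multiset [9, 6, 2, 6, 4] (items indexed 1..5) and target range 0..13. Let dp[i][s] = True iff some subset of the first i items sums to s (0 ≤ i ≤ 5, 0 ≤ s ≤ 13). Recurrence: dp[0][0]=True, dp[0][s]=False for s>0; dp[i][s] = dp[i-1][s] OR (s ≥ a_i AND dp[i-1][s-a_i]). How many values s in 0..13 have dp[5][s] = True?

10

i\s   0   1   2   3   4   5   6   7   8   9  10  11  12  13
  0   T   F   F   F   F   F   F   F   F   F   F   F   F   F
  1   T   F   F   F   F   F   F   F   F   T   F   F   F   F
  2   T   F   F   F   F   F   T   F   F   T   F   F   F   F
  3   T   F   T   F   F   F   T   F   T   T   F   T   F   F
  4   T   F   T   F   F   F   T   F   T   T   F   T   T   F
  5   T   F   T   F   T   F   T   F   T   T   T   T   T   T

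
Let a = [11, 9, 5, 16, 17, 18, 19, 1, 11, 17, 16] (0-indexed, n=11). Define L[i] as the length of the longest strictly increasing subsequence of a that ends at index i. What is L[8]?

2

   i    0    1    2    3    4    5    6    7    8    9   10
a[i]   11    9    5   16   17   18   19    1   11   17   16
L[i]    1    1    1    2    3    4    5    1    2    3    3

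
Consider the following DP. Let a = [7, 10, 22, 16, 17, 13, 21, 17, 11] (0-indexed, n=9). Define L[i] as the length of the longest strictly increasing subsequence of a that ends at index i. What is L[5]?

   i    0    1    2    3    4    5    6    7    8
a[i]    7   10   22   16   17   13   21   17   11
L[i]    1    2    3    3    4    3    5    4    3

3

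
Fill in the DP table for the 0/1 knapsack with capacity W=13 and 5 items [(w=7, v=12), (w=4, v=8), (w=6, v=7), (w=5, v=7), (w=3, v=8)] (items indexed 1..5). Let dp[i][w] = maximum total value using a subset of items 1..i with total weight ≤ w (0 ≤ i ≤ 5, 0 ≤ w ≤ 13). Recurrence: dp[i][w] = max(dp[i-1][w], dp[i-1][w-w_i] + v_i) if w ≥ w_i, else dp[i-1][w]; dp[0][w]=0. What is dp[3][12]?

20

i\w   0   1   2   3   4   5   6   7   8   9  10  11  12  13
  0   0   0   0   0   0   0   0   0   0   0   0   0   0   0
  1   0   0   0   0   0   0   0  12  12  12  12  12  12  12
  2   0   0   0   0   8   8   8  12  12  12  12  20  20  20
  3   0   0   0   0   8   8   8  12  12  12  15  20  20  20
  4   0   0   0   0   8   8   8  12  12  15  15  20  20  20
  5   0   0   0   8   8   8   8  16  16  16  20  20  23  23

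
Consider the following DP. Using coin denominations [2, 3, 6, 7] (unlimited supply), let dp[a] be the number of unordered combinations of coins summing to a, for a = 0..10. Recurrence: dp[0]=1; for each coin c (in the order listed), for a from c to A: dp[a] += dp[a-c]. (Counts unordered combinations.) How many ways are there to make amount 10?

after  coin     0     1     2     3     4     5     6     7     8     9    10
          2     1     0     1     0     1     0     1     0     1     0     1
          3     1     0     1     1     1     1     2     1     2     2     2
          6     1     0     1     1     1     1     3     1     3     3     3
          7     1     0     1     1     1     1     3     2     3     4     4

4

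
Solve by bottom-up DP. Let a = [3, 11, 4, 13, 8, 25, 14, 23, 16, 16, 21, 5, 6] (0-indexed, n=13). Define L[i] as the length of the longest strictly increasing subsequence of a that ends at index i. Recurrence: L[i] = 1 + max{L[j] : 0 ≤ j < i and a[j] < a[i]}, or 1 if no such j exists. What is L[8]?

5

   i    0    1    2    3    4    5    6    7    8    9   10   11   12
a[i]    3   11    4   13    8   25   14   23   16   16   21    5    6
L[i]    1    2    2    3    3    4    4    5    5    5    6    3    4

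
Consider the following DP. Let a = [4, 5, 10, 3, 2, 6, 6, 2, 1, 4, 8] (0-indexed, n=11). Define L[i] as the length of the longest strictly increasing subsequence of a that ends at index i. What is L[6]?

3

   i    0    1    2    3    4    5    6    7    8    9   10
a[i]    4    5   10    3    2    6    6    2    1    4    8
L[i]    1    2    3    1    1    3    3    1    1    2    4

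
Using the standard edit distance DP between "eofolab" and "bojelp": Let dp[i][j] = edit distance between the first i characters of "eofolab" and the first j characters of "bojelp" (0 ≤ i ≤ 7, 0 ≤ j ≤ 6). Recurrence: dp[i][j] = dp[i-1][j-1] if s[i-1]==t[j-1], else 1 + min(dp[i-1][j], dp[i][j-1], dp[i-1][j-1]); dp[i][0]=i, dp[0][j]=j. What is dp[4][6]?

   ''  b  o  j  e  l  p
''  0  1  2  3  4  5  6
 e  1  1  2  3  3  4  5
 o  2  2  1  2  3  4  5
 f  3  3  2  2  3  4  5
 o  4  4  3  3  3  4  5
 l  5  5  4  4  4  3  4
 a  6  6  5  5  5  4  4
 b  7  6  6  6  6  5  5

5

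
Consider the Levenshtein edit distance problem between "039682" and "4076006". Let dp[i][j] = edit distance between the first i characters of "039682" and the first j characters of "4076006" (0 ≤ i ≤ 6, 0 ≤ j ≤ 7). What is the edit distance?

6

   ''  4  0  7  6  0  0  6
''  0  1  2  3  4  5  6  7
 0  1  1  1  2  3  4  5  6
 3  2  2  2  2  3  4  5  6
 9  3  3  3  3  3  4  5  6
 6  4  4  4  4  3  4  5  5
 8  5  5  5  5  4  4  5  6
 2  6  6  6  6  5  5  5  6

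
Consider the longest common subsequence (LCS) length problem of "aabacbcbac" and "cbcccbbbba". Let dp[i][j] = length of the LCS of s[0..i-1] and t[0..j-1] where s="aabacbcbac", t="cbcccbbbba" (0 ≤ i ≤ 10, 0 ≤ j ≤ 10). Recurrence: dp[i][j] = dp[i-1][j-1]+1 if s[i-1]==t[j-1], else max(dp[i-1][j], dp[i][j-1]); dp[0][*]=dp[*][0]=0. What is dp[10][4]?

   ''  c  b  c  c  c  b  b  b  b  a
''  0  0  0  0  0  0  0  0  0  0  0
 a  0  0  0  0  0  0  0  0  0  0  1
 a  0  0  0  0  0  0  0  0  0  0  1
 b  0  0  1  1  1  1  1  1  1  1  1
 a  0  0  1  1  1  1  1  1  1  1  2
 c  0  1  1  2  2  2  2  2  2  2  2
 b  0  1  2  2  2  2  3  3  3  3  3
 c  0  1  2  3  3  3  3  3  3  3  3
 b  0  1  2  3  3  3  4  4  4  4  4
 a  0  1  2  3  3  3  4  4  4  4  5
 c  0  1  2  3  4  4  4  4  4  4  5

4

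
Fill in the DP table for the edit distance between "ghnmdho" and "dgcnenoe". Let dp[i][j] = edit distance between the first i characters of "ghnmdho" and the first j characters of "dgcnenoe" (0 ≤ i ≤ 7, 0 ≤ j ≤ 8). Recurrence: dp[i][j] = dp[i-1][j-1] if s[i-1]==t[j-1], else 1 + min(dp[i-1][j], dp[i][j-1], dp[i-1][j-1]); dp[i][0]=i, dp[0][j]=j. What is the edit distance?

6

   ''  d  g  c  n  e  n  o  e
''  0  1  2  3  4  5  6  7  8
 g  1  1  1  2  3  4  5  6  7
 h  2  2  2  2  3  4  5  6  7
 n  3  3  3  3  2  3  4  5  6
 m  4  4  4  4  3  3  4  5  6
 d  5  4  5  5  4  4  4  5  6
 h  6  5  5  6  5  5  5  5  6
 o  7  6  6  6  6  6  6  5  6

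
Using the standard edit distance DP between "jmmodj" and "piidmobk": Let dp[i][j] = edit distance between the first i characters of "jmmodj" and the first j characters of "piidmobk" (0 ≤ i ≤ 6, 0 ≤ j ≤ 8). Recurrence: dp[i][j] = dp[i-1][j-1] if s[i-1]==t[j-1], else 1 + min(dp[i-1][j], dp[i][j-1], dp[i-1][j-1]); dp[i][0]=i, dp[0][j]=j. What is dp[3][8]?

7

   ''  p  i  i  d  m  o  b  k
''  0  1  2  3  4  5  6  7  8
 j  1  1  2  3  4  5  6  7  8
 m  2  2  2  3  4  4  5  6  7
 m  3  3  3  3  4  4  5  6  7
 o  4  4  4  4  4  5  4  5  6
 d  5  5  5  5  4  5  5  5  6
 j  6  6  6  6  5  5  6  6  6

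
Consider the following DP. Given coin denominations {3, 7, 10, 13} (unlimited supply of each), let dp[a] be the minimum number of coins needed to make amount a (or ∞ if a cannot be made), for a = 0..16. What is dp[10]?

1

 a  0  1  2  3  4  5  6  7  8  9 10 11 12 13 14 15 16
dp  0  -  -  1  -  -  2  1  -  3  1  -  4  1  2  5  2
(- denotes ∞ / unreachable)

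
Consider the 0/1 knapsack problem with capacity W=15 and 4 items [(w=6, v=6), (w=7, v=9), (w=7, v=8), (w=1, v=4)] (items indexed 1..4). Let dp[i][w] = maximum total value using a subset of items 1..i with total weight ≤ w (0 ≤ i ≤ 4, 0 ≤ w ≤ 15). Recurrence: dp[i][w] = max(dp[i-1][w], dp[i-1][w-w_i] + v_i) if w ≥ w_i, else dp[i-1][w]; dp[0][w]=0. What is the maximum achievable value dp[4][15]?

21

i\w   0   1   2   3   4   5   6   7   8   9  10  11  12  13  14  15
  0   0   0   0   0   0   0   0   0   0   0   0   0   0   0   0   0
  1   0   0   0   0   0   0   6   6   6   6   6   6   6   6   6   6
  2   0   0   0   0   0   0   6   9   9   9   9   9   9  15  15  15
  3   0   0   0   0   0   0   6   9   9   9   9   9   9  15  17  17
  4   0   4   4   4   4   4   6  10  13  13  13  13  13  15  19  21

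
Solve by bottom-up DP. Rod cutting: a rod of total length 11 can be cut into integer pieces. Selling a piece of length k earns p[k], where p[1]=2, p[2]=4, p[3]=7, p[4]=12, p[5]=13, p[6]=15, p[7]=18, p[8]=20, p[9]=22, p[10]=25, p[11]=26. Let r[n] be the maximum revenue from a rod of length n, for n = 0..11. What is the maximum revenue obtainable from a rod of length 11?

31

   n    0    1    2    3    4    5    6    7    8    9   10   11
r[n]    0    2    4    7   12   14   16   19   24   26   28   31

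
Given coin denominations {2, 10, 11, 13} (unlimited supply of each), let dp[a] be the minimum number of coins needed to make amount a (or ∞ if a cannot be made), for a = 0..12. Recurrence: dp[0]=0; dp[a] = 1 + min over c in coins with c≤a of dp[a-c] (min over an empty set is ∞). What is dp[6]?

3

 a  0  1  2  3  4  5  6  7  8  9 10 11 12
dp  0  -  1  -  2  -  3  -  4  -  1  1  2
(- denotes ∞ / unreachable)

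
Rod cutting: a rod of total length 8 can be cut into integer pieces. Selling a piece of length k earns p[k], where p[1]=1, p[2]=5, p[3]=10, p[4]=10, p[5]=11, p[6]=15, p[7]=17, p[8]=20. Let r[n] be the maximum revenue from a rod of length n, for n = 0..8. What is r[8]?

25

   n    0    1    2    3    4    5    6    7    8
r[n]    0    1    5   10   11   15   20   21   25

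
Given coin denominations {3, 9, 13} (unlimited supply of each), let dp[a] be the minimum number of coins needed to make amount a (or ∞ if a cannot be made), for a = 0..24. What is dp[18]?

2

 a  0  1  2  3  4  5  6  7  8  9 10 11 12 13 14 15 16 17 18 19 20 21 22 23 24
dp  0  -  -  1  -  -  2  -  -  1  -  -  2  1  -  3  2  -  2  3  -  3  2  -  4
(- denotes ∞ / unreachable)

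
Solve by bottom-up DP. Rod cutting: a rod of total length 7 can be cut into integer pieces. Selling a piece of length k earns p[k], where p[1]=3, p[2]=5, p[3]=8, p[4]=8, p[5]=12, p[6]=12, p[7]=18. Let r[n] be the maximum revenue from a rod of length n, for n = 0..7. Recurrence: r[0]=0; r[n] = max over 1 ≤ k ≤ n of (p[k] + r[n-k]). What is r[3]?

   n    0    1    2    3    4    5    6    7
r[n]    0    3    6    9   12   15   18   21

9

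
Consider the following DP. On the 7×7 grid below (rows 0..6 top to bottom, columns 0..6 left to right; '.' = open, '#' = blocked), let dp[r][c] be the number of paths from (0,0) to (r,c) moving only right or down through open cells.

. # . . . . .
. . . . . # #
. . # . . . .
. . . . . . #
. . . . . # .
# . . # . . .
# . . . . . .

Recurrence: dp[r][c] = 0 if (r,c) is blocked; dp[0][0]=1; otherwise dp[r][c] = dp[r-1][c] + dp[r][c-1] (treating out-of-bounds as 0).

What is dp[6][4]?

32

r\c   0   1   2   3   4   5   6
  0   1   0   0   0   0   0   0
  1   1   1   1   1   1   0   0
  2   1   2   0   1   2   2   2
  3   1   3   3   4   6   8   0
  4   1   4   7  11  17   0   0
  5   0   4  11   0  17  17  17
  6   0   4  15  15  32  49  66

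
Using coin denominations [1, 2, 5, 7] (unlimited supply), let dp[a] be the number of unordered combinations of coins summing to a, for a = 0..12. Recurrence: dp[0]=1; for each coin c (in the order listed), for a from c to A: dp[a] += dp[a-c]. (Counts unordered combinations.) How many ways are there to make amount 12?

17

after  coin     0     1     2     3     4     5     6     7     8     9    10    11    12
          1     1     1     1     1     1     1     1     1     1     1     1     1     1
          2     1     1     2     2     3     3     4     4     5     5     6     6     7
          5     1     1     2     2     3     4     5     6     7     8    10    11    13
          7     1     1     2     2     3     4     5     7     8    10    12    14    17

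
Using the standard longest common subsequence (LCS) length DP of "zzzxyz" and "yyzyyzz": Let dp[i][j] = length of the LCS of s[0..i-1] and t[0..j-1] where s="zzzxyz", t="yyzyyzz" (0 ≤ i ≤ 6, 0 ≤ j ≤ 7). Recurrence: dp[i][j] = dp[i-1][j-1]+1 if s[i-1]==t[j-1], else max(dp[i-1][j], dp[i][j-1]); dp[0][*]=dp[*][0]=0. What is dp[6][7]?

   ''  y  y  z  y  y  z  z
''  0  0  0  0  0  0  0  0
 z  0  0  0  1  1  1  1  1
 z  0  0  0  1  1  1  2  2
 z  0  0  0  1  1  1  2  3
 x  0  0  0  1  1  1  2  3
 y  0  1  1  1  2  2  2  3
 z  0  1  1  2  2  2  3  3

3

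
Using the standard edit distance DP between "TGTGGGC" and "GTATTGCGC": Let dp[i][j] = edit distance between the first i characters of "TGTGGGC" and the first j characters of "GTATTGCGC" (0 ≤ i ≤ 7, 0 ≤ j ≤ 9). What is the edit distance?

4

   ''  G  T  A  T  T  G  C  G  C
''  0  1  2  3  4  5  6  7  8  9
 T  1  1  1  2  3  4  5  6  7  8
 G  2  1  2  2  3  4  4  5  6  7
 T  3  2  1  2  2  3  4  5  6  7
 G  4  3  2  2  3  3  3  4  5  6
 G  5  4  3  3  3  4  3  4  4  5
 G  6  5  4  4  4  4  4  4  4  5
 C  7  6  5  5  5  5  5  4  5  4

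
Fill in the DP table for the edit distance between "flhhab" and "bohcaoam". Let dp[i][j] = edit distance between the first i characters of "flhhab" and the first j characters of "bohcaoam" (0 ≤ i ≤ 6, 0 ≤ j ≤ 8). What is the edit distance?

   ''  b  o  h  c  a  o  a  m
''  0  1  2  3  4  5  6  7  8
 f  1  1  2  3  4  5  6  7  8
 l  2  2  2  3  4  5  6  7  8
 h  3  3  3  2  3  4  5  6  7
 h  4  4  4  3  3  4  5  6  7
 a  5  5  5  4  4  3  4  5  6
 b  6  5  6  5  5  4  4  5  6

6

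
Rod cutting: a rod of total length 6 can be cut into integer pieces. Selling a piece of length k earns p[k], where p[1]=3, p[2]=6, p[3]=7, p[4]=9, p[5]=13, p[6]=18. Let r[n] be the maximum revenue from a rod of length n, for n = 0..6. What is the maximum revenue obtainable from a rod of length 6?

18

   n    0    1    2    3    4    5    6
r[n]    0    3    6    9   12   15   18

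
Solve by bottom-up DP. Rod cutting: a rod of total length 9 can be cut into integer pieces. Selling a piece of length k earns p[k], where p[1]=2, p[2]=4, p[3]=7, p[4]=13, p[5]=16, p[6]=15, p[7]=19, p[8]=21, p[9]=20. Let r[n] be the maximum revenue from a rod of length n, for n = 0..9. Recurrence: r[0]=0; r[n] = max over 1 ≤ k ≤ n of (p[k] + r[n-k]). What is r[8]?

26

   n    0    1    2    3    4    5    6    7    8    9
r[n]    0    2    4    7   13   16   18   20   26   29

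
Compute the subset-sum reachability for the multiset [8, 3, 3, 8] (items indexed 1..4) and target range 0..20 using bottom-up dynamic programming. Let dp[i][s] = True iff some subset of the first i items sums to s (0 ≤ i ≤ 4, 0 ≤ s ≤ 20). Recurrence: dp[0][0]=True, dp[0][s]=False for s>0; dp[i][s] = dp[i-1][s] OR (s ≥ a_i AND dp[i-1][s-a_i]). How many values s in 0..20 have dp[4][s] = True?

8

i\s   0   1   2   3   4   5   6   7   8   9  10  11  12  13  14  15  16  17  18  19  20
  0   T   F   F   F   F   F   F   F   F   F   F   F   F   F   F   F   F   F   F   F   F
  1   T   F   F   F   F   F   F   F   T   F   F   F   F   F   F   F   F   F   F   F   F
  2   T   F   F   T   F   F   F   F   T   F   F   T   F   F   F   F   F   F   F   F   F
  3   T   F   F   T   F   F   T   F   T   F   F   T   F   F   T   F   F   F   F   F   F
  4   T   F   F   T   F   F   T   F   T   F   F   T   F   F   T   F   T   F   F   T   F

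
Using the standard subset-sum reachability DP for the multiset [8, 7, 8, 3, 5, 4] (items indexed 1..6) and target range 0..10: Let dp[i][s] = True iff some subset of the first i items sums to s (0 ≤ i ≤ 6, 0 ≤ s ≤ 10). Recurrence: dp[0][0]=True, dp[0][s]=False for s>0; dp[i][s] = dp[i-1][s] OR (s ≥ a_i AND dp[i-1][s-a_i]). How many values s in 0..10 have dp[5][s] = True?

i\s   0   1   2   3   4   5   6   7   8   9  10
  0   T   F   F   F   F   F   F   F   F   F   F
  1   T   F   F   F   F   F   F   F   T   F   F
  2   T   F   F   F   F   F   F   T   T   F   F
  3   T   F   F   F   F   F   F   T   T   F   F
  4   T   F   F   T   F   F   F   T   T   F   T
  5   T   F   F   T   F   T   F   T   T   F   T
  6   T   F   F   T   T   T   F   T   T   T   T

6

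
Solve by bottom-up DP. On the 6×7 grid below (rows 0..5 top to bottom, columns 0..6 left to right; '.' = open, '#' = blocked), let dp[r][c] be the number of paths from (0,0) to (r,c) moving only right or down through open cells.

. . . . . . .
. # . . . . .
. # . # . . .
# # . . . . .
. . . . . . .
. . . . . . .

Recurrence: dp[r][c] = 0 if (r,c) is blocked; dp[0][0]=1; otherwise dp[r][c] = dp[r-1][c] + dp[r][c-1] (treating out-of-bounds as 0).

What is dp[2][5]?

7

r\c   0   1   2   3   4   5   6
  0   1   1   1   1   1   1   1
  1   1   0   1   2   3   4   5
  2   1   0   1   0   3   7  12
  3   0   0   1   1   4  11  23
  4   0   0   1   2   6  17  40
  5   0   0   1   3   9  26  66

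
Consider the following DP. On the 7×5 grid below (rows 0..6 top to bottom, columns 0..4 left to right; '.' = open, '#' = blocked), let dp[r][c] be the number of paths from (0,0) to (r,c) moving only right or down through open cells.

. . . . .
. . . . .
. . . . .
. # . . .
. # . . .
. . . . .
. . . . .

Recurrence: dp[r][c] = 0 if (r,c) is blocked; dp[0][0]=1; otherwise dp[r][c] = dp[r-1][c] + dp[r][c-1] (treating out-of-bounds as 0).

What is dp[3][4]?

31

r\c   0   1   2   3   4
  0   1   1   1   1   1
  1   1   2   3   4   5
  2   1   3   6  10  15
  3   1   0   6  16  31
  4   1   0   6  22  53
  5   1   1   7  29  82
  6   1   2   9  38 120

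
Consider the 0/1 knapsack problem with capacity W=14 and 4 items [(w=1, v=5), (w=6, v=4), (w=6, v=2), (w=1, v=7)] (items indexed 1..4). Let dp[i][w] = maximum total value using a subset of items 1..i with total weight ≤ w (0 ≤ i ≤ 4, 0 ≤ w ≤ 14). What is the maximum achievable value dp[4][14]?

18

i\w   0   1   2   3   4   5   6   7   8   9  10  11  12  13  14
  0   0   0   0   0   0   0   0   0   0   0   0   0   0   0   0
  1   0   5   5   5   5   5   5   5   5   5   5   5   5   5   5
  2   0   5   5   5   5   5   5   9   9   9   9   9   9   9   9
  3   0   5   5   5   5   5   5   9   9   9   9   9   9  11  11
  4   0   7  12  12  12  12  12  12  16  16  16  16  16  16  18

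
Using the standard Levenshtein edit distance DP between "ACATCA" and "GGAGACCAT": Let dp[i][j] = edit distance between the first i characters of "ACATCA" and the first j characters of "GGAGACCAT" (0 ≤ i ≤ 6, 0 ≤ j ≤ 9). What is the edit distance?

5

   ''  G  G  A  G  A  C  C  A  T
''  0  1  2  3  4  5  6  7  8  9
 A  1  1  2  2  3  4  5  6  7  8
 C  2  2  2  3  3  4  4  5  6  7
 A  3  3  3  2  3  3  4  5  5  6
 T  4  4  4  3  3  4  4  5  6  5
 C  5  5  5  4  4  4  4  4  5  6
 A  6  6  6  5  5  4  5  5  4  5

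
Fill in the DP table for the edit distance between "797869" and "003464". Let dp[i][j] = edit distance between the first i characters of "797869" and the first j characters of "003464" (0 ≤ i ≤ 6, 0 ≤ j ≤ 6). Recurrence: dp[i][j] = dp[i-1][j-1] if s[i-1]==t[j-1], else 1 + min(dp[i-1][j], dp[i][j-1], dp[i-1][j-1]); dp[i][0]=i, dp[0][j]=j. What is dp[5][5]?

   ''  0  0  3  4  6  4
''  0  1  2  3  4  5  6
 7  1  1  2  3  4  5  6
 9  2  2  2  3  4  5  6
 7  3  3  3  3  4  5  6
 8  4  4  4  4  4  5  6
 6  5  5  5  5  5  4  5
 9  6  6  6  6  6  5  5

4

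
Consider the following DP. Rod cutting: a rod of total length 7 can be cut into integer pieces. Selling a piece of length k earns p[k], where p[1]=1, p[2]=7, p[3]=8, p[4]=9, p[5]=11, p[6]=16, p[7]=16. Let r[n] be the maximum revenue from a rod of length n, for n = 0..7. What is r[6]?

   n    0    1    2    3    4    5    6    7
r[n]    0    1    7    8   14   15   21   22

21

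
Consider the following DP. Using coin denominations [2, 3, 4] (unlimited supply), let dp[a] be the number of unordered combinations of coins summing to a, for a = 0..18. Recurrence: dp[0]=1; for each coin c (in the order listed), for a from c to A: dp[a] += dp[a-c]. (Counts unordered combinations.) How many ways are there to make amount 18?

after  coin     0     1     2     3     4     5     6     7     8     9    10    11    12    13    14    15    16    17    18
          2     1     0     1     0     1     0     1     0     1     0     1     0     1     0     1     0     1     0     1
          3     1     0     1     1     1     1     2     1     2     2     2     2     3     2     3     3     3     3     4
          4     1     0     1     1     2     1     3     2     4     3     5     4     7     5     8     7    10     8    12

12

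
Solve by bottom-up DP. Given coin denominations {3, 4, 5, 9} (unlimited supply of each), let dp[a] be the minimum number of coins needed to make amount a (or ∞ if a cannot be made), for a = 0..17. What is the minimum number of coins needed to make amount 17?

 a  0  1  2  3  4  5  6  7  8  9 10 11 12 13 14 15 16 17
dp  0  -  -  1  1  1  2  2  2  1  2  3  2  2  2  3  3  3
(- denotes ∞ / unreachable)

3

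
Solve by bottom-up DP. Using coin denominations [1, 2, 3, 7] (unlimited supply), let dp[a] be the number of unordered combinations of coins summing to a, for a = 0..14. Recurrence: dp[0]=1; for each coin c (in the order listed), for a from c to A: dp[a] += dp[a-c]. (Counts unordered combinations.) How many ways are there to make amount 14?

33

after  coin     0     1     2     3     4     5     6     7     8     9    10    11    12    13    14
          1     1     1     1     1     1     1     1     1     1     1     1     1     1     1     1
          2     1     1     2     2     3     3     4     4     5     5     6     6     7     7     8
          3     1     1     2     3     4     5     7     8    10    12    14    16    19    21    24
          7     1     1     2     3     4     5     7     9    11    14    17    20    24    28    33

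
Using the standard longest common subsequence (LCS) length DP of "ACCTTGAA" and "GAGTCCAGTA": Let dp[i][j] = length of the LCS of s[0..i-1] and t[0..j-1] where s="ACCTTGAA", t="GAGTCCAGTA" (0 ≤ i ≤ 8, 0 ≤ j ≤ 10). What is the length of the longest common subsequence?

5

   ''  G  A  G  T  C  C  A  G  T  A
''  0  0  0  0  0  0  0  0  0  0  0
 A  0  0  1  1  1  1  1  1  1  1  1
 C  0  0  1  1  1  2  2  2  2  2  2
 C  0  0  1  1  1  2  3  3  3  3  3
 T  0  0  1  1  2  2  3  3  3  4  4
 T  0  0  1  1  2  2  3  3  3  4  4
 G  0  1  1  2  2  2  3  3  4  4  4
 A  0  1  2  2  2  2  3  4  4  4  5
 A  0  1  2  2  2  2  3  4  4  4  5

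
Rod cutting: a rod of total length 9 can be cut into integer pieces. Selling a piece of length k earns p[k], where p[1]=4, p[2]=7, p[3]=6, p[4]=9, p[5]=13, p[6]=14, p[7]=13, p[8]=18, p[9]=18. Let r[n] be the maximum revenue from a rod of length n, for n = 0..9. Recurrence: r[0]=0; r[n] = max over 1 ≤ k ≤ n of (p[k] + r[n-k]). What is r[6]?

24

   n    0    1    2    3    4    5    6    7    8    9
r[n]    0    4    8   12   16   20   24   28   32   36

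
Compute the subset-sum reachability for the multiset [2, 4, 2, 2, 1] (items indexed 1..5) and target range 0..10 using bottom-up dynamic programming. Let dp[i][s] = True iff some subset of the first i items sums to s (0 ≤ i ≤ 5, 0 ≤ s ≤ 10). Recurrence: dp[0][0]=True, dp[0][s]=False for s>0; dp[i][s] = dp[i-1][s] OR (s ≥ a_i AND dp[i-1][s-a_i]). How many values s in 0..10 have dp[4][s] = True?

6

i\s   0   1   2   3   4   5   6   7   8   9  10
  0   T   F   F   F   F   F   F   F   F   F   F
  1   T   F   T   F   F   F   F   F   F   F   F
  2   T   F   T   F   T   F   T   F   F   F   F
  3   T   F   T   F   T   F   T   F   T   F   F
  4   T   F   T   F   T   F   T   F   T   F   T
  5   T   T   T   T   T   T   T   T   T   T   T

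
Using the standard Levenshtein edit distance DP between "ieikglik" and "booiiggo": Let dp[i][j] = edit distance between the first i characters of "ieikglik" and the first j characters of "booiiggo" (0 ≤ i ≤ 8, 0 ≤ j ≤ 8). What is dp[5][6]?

4

   ''  b  o  o  i  i  g  g  o
''  0  1  2  3  4  5  6  7  8
 i  1  1  2  3  3  4  5  6  7
 e  2  2  2  3  4  4  5  6  7
 i  3  3  3  3  3  4  5  6  7
 k  4  4  4  4  4  4  5  6  7
 g  5  5  5  5  5  5  4  5  6
 l  6  6  6  6  6  6  5  5  6
 i  7  7  7  7  6  6  6  6  6
 k  8  8  8  8  7  7  7  7  7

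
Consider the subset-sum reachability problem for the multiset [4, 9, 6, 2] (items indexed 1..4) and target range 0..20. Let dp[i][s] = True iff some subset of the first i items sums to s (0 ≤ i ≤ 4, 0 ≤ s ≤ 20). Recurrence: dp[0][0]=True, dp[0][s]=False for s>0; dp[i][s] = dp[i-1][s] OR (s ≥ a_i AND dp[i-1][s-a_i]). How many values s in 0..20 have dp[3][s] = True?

8

i\s   0   1   2   3   4   5   6   7   8   9  10  11  12  13  14  15  16  17  18  19  20
  0   T   F   F   F   F   F   F   F   F   F   F   F   F   F   F   F   F   F   F   F   F
  1   T   F   F   F   T   F   F   F   F   F   F   F   F   F   F   F   F   F   F   F   F
  2   T   F   F   F   T   F   F   F   F   T   F   F   F   T   F   F   F   F   F   F   F
  3   T   F   F   F   T   F   T   F   F   T   T   F   F   T   F   T   F   F   F   T   F
  4   T   F   T   F   T   F   T   F   T   T   T   T   T   T   F   T   F   T   F   T   F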